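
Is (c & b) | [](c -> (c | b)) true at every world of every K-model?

Valid in K

Tableau for the negation ~((c & b) | [](c -> (c | b))):
1. ~((c & b) | [](c -> (c | b))), u
2. ~(c & b), u   [~|-rule on 1]
3. ~[](c -> (c | b)), u   [~|-rule on 1]
4. ~b, u   [~&-rule on 2 (branches; this branch)]
5. ~(c -> (c | b)), v   [~[]-rule on 3: fresh world v, uRv]
6. c, v   [~->-rule on 5]
7. ~(c | b), v   [~->-rule on 5]
8. ~c, v   [~|-rule on 7]
9. ~b, v   [~|-rule on 7]
Accessibility: uRv
Branch closes: c and ~c both at v.
Every branch of the negation's tableau closes; the branch above is one of them.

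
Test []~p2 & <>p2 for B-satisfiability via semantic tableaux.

Unsatisfiable (every branch closes)

1. []~p2 & <>p2, 0
2. []~p2, 0
3. <>p2, 0
4. ~p2, 0
5. p2, 1
6. ~p2, 1
Accessibility: 0R0, 0R1, 1R0, 1R1
Branch closes: p2 and ~p2 both at 1.
Every branch closes; the branch above is one of them.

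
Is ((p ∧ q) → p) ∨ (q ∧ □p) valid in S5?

Tableau for the negation ¬(((p ∧ q) → p) ∨ (q ∧ □p)):
1. ¬(((p ∧ q) → p) ∨ (q ∧ □p)), 0
2. ¬((p ∧ q) → p), 0   [¬∨-rule on 1]
3. ¬(q ∧ □p), 0   [¬∨-rule on 1]
4. p ∧ q, 0   [¬→-rule on 2]
5. ¬p, 0   [¬→-rule on 2]
6. p, 0   [∧-rule on 4]
7. q, 0   [∧-rule on 4]
Accessibility: 0R0
Branch closes: p and ¬p both at 0.
Every branch of the negation's tableau closes; the branch above is one of them.

Valid in S5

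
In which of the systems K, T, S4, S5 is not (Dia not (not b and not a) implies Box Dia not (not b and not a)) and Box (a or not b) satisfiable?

S4-tableau for the formula:
1. not (Dia not (not b and not a) implies Box Dia not (not b and not a)) and Box (a or not b), w0
2. not (Dia not (not b and not a) implies Box Dia not (not b and not a)), w0
3. Box (a or not b), w0
4. Dia not (not b and not a), w0
5. not Box Dia not (not b and not a), w0
6. a or not b, w0
7. not b, w0
8. not (not b and not a), w1
9. a or not b, w1
10. a, w1
11. not b, w1
12. not Dia not (not b and not a), w2
13. a or not b, w2
14. not b and not a, w2
15. not b, w2
16. not a, w2
Accessibility: w0Rw0, w0Rw1, w0Rw2, w1Rw1, w2Rw2
Complete open branch: satisfiable in S4, hence also in K, T (this S4-model is also a K-model and a T-model).
S5-tableau for the formula:
1. not (Dia not (not b and not a) implies Box Dia not (not b and not a)) and Box (a or not b), w0
2. not (Dia not (not b and not a) implies Box Dia not (not b and not a)), w0
3. Box (a or not b), w0
4. Dia not (not b and not a), w0
5. not Box Dia not (not b and not a), w0
6. a or not b, w0
7. not b, w0
8. not (not b and not a), w1
9. a or not b, w1
10. a, w1
11. not b, w1
12. not Dia not (not b and not a), w2
13. a or not b, w2
14. not b and not a, w0
15. not a, w0
16. not b and not a, w1
17. not a, w1
Accessibility: w0Rw0, w0Rw1, w0Rw2, w1Rw0, w1Rw1, w1Rw2, w2Rw0, w2Rw1, w2Rw2
Branch closes: a and not a both at w1.
Every branch closes (one shown): unsatisfiable in S5.

K, T, S4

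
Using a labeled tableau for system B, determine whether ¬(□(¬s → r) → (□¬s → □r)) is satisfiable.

Unsatisfiable (every branch closes)

1. ¬(□(¬s → r) → (□¬s → □r)), u
2. □(¬s → r), u
3. ¬(□¬s → □r), u
4. □¬s, u
5. ¬□r, u
6. ¬s → r, u
7. ¬s, u
8. r, u
9. ¬r, v
10. ¬s → r, v
11. ¬s, v
12. r, v
Accessibility: uRu, uRv, vRu, vRv
Branch closes: r and ¬r both at v.
(One branch shown.) All branches close.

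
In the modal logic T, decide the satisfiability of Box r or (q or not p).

1. Box r or (q or not p), 0
2. q or not p, 0   [or-rule on 1 (branches; this branch)]
3. not p, 0   [or-rule on 2 (branches; this branch)]
Accessibility: 0R0

Yes, satisfiable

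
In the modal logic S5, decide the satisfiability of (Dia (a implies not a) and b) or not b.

1. (Dia (a implies not a) and b) or not b, u
2. not b, u
Accessibility: uRu

Satisfiable (open branch found)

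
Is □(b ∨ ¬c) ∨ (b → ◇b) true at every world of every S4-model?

Valid

Tableau for the negation ¬(□(b ∨ ¬c) ∨ (b → ◇b)):
1. ¬(□(b ∨ ¬c) ∨ (b → ◇b)), w0
2. ¬□(b ∨ ¬c), w0
3. ¬(b → ◇b), w0
4. b, w0
5. ¬◇b, w0
6. ¬b, w0
Accessibility: w0Rw0
Branch closes: b and ¬b both at w0.
All branches of the negation close; one closing branch shown above.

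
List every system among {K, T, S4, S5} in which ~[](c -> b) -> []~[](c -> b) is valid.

S5-tableau for the negation ~(~[](c -> b) -> []~[](c -> b)):
1. ~(~[](c -> b) -> []~[](c -> b)), u
2. ~[](c -> b), u
3. ~[]~[](c -> b), u
4. ~(c -> b), v
5. c, v
6. ~b, v
7. [](c -> b), w
8. c -> b, u
9. c -> b, v
10. c -> b, w
11. b, u
12. b, v
Accessibility: uRu, uRv, uRw, vRu, vRv, vRw, wRu, wRv, wRw
Branch closes: b and ~b both at v.
Every branch closes (one shown): valid in S5.
S4-tableau for the negation ~(~[](c -> b) -> []~[](c -> b)):
1. ~(~[](c -> b) -> []~[](c -> b)), u
2. ~[](c -> b), u
3. ~[]~[](c -> b), u
4. ~(c -> b), v
5. c, v
6. ~b, v
7. [](c -> b), w
8. c -> b, w
9. b, w
Accessibility: uRu, uRv, uRw, vRv, wRw
Complete open branch: countermodel on an S4-frame, so not valid in S4, nor in K, T (the same frame is also a K-frame and a T-frame).

S5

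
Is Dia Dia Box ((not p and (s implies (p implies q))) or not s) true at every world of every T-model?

Invalid (countermodel exists)

Tableau for the negation not Dia Dia Box ((not p and (s implies (p implies q))) or not s):
1. not Dia Dia Box ((not p and (s implies (p implies q))) or not s), 0
2. not Dia Box ((not p and (s implies (p implies q))) or not s), 0
3. not Box ((not p and (s implies (p implies q))) or not s), 0
4. not ((not p and (s implies (p implies q))) or not s), 1
5. not (not p and (s implies (p implies q))), 1
6. s, 1
7. not Dia Box ((not p and (s implies (p implies q))) or not s), 1
8. not Box ((not p and (s implies (p implies q))) or not s), 1
9. not (s implies (p implies q)), 1
10. not (p implies q), 1
11. p, 1
12. not q, 1
13. not ((not p and (s implies (p implies q))) or not s), 2
14. not (not p and (s implies (p implies q))), 2
15. s, 2
16. not Box ((not p and (s implies (p implies q))) or not s), 2
17. not (s implies (p implies q)), 2
18. not (p implies q), 2
19. p, 2
20. not q, 2
21. not ((not p and (s implies (p implies q))) or not s), 3
22. not (not p and (s implies (p implies q))), 3
23. s, 3
24. not (s implies (p implies q)), 3
25. not (p implies q), 3
26. p, 3
27. not q, 3
Accessibility: 0R0, 0R1, 1R1, 1R2, 2R2, 2R3, 3R3
The negation has an open branch (countermodel exists).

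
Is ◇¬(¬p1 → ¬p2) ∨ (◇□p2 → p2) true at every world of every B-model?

Yes, valid

Tableau for the negation ¬(◇¬(¬p1 → ¬p2) ∨ (◇□p2 → p2)):
1. ¬(◇¬(¬p1 → ¬p2) ∨ (◇□p2 → p2)), u
2. ¬◇¬(¬p1 → ¬p2), u   [¬∨-rule on 1]
3. ¬(◇□p2 → p2), u   [¬∨-rule on 1]
4. ◇□p2, u   [¬→-rule on 3]
5. ¬p2, u   [¬→-rule on 3]
6. ¬p1 → ¬p2, u   [¬◇-rule on 2 via uRu]
7. □p2, v   [◇-rule on 4: fresh world v, uRv]
8. ¬p1 → ¬p2, v   [¬◇-rule on 2 via uRv]
9. p2, u   [□-rule on 7 via vRu]
Accessibility: uRu, uRv, vRu, vRv
Branch closes: p2 and ¬p2 both at u.
All branches of the negation close; one closing branch shown above.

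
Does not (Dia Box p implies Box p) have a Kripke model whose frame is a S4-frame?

1. not (Dia Box p implies Box p), 0
2. Dia Box p, 0
3. not Box p, 0
4. Box p, 1
5. p, 1
6. not p, 2
Accessibility: 0R0, 0R1, 0R2, 1R1, 2R2

Yes, satisfiable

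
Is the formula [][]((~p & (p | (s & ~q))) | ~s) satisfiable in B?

1. [][]((~p & (p | (s & ~q))) | ~s), w0
2. []((~p & (p | (s & ~q))) | ~s), w0
3. (~p & (p | (s & ~q))) | ~s, w0
4. ~s, w0
Accessibility: w0Rw0

Satisfiable (open branch found)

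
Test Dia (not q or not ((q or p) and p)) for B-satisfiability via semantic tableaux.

Yes, satisfiable

1. Dia (not q or not ((q or p) and p)), u
2. not q or not ((q or p) and p), v   [Dia-rule on 1: fresh world v, uRv]
3. not ((q or p) and p), v   [or-rule on 2 (branches; this branch)]
4. not p, v   [neg-and-rule on 3 (branches; this branch)]
Accessibility: uRu, uRv, vRu, vRv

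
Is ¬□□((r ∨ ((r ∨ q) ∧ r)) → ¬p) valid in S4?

No, not valid

Tableau for the negation □□((r ∨ ((r ∨ q) ∧ r)) → ¬p):
1. □□((r ∨ ((r ∨ q) ∧ r)) → ¬p), u
2. □((r ∨ ((r ∨ q) ∧ r)) → ¬p), u
3. (r ∨ ((r ∨ q) ∧ r)) → ¬p, u
4. ¬p, u
Accessibility: uRu
The negation has an open branch (countermodel exists).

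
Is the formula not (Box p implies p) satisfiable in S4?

Unsatisfiable (every branch closes)

1. not (Box p implies p), 0
2. Box p, 0
3. not p, 0
4. p, 0
Accessibility: 0R0
Branch closes: p and not p both at 0.
All branches of the tableau close; one closing branch shown above.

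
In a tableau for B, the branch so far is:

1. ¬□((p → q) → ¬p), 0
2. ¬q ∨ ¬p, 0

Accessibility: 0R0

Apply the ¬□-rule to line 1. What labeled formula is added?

a fresh world 1 with 0R1, and ¬((p → q) → ¬p) at 1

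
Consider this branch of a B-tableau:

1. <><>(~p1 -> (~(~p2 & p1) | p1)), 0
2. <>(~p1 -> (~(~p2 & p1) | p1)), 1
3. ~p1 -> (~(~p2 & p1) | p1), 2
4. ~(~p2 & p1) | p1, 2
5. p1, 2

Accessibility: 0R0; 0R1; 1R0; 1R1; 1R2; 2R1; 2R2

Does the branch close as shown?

There is no literal clash: for every atom and world, at most one sign appears.

Not closed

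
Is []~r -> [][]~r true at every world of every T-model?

Tableau for the negation ~([]~r -> [][]~r):
1. ~([]~r -> [][]~r), u
2. []~r, u   [~->-rule on 1]
3. ~[][]~r, u   [~->-rule on 1]
4. ~r, u   [[]-rule on 2 via uRu]
5. ~[]~r, v   [~[]-rule on 3: fresh world v, uRv]
6. ~r, v   [[]-rule on 2 via uRv]
7. r, w   [~[]-rule on 5: fresh world w, vRw]
Accessibility: uRu, uRv, vRv, vRw, wRw
The negation has an open branch (countermodel exists).

Not valid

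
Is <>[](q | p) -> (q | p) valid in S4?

Invalid (countermodel exists)

Tableau for the negation ~(<>[](q | p) -> (q | p)):
1. ~(<>[](q | p) -> (q | p)), w0
2. <>[](q | p), w0
3. ~(q | p), w0
4. ~q, w0
5. ~p, w0
6. [](q | p), w1
7. q | p, w1
8. p, w1
Accessibility: w0Rw0, w0Rw1, w1Rw1
The negation has an open branch (countermodel exists).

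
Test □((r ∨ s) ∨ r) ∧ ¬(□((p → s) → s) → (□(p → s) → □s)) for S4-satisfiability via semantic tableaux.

No, unsatisfiable

1. □((r ∨ s) ∨ r) ∧ ¬(□((p → s) → s) → (□(p → s) → □s)), 0
2. □((r ∨ s) ∨ r), 0
3. ¬(□((p → s) → s) → (□(p → s) → □s)), 0
4. □((p → s) → s), 0
5. ¬(□(p → s) → □s), 0
6. □(p → s), 0
7. ¬□s, 0
8. (r ∨ s) ∨ r, 0
9. (p → s) → s, 0
10. p → s, 0
11. r ∨ s, 0
12. s, 0
13. ¬s, 1
14. (r ∨ s) ∨ r, 1
15. (p → s) → s, 1
16. p → s, 1
17. r, 1
18. ¬(p → s), 1
19. p, 1
20. s, 1
Accessibility: 0R0, 0R1, 1R1
Branch closes: s and ¬s both at 1.
(One branch shown.) All branches close.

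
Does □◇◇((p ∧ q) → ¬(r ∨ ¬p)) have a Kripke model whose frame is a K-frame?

Satisfiable (open branch found)

1. □◇◇((p ∧ q) → ¬(r ∨ ¬p)), w0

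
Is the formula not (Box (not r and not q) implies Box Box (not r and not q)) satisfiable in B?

1. not (Box (not r and not q) implies Box Box (not r and not q)), u
2. Box (not r and not q), u   [neg-implies-rule on 1]
3. not Box Box (not r and not q), u   [neg-implies-rule on 1]
4. not r and not q, u   [Box-rule on 2 via uRu]
5. not r, u   [and-rule on 4]
6. not q, u   [and-rule on 4]
7. not Box (not r and not q), v   [neg-Box-rule on 3: fresh world v, uRv]
8. not r and not q, v   [Box-rule on 2 via uRv]
9. not r, v   [and-rule on 8]
10. not q, v   [and-rule on 8]
11. not (not r and not q), w   [neg-Box-rule on 7: fresh world w, vRw]
12. q, w   [neg-and-rule on 11 (branches; this branch)]
Accessibility: uRu, uRv, vRu, vRv, vRw, wRv, wRw

Satisfiable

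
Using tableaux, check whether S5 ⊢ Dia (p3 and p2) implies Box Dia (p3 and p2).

Valid

Tableau for the negation not (Dia (p3 and p2) implies Box Dia (p3 and p2)):
1. not (Dia (p3 and p2) implies Box Dia (p3 and p2)), w0
2. Dia (p3 and p2), w0   [neg-implies-rule on 1]
3. not Box Dia (p3 and p2), w0   [neg-implies-rule on 1]
4. p3 and p2, w1   [Dia-rule on 2: fresh world w1, w0Rw1]
5. p3, w1   [and-rule on 4]
6. p2, w1   [and-rule on 4]
7. not Dia (p3 and p2), w2   [neg-Box-rule on 3: fresh world w2, w0Rw2]
8. not (p3 and p2), w0   [neg-Dia-rule on 7 via w2Rw0]
9. not (p3 and p2), w1   [neg-Dia-rule on 7 via w2Rw1]
10. not (p3 and p2), w2   [neg-Dia-rule on 7 via w2Rw2]
11. not p2, w0   [neg-and-rule on 8 (branches; this branch)]
12. not p2, w1   [neg-and-rule on 9 (branches; this branch)]
Accessibility: w0Rw0, w0Rw1, w0Rw2, w1Rw0, w1Rw1, w1Rw2, w2Rw0, w2Rw1, w2Rw2
Branch closes: p2 and not p2 both at w1.
All branches of the negation close; one closing branch shown above.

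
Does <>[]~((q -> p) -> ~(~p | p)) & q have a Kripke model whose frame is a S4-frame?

Yes, satisfiable

1. <>[]~((q -> p) -> ~(~p | p)) & q, w0
2. <>[]~((q -> p) -> ~(~p | p)), w0   [&-rule on 1]
3. q, w0   [&-rule on 1]
4. []~((q -> p) -> ~(~p | p)), w1   [<>-rule on 2: fresh world w1, w0Rw1]
5. ~((q -> p) -> ~(~p | p)), w1   [[]-rule on 4 via w1Rw1]
6. q -> p, w1   [~->-rule on 5]
7. ~p | p, w1   [~->-rule on 5]
8. p, w1   [->-rule on 6 (branches; this branch)]
Accessibility: w0Rw0, w0Rw1, w1Rw1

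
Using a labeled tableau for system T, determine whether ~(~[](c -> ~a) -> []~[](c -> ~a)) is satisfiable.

1. ~(~[](c -> ~a) -> []~[](c -> ~a)), 0
2. ~[](c -> ~a), 0
3. ~[]~[](c -> ~a), 0
4. ~(c -> ~a), 1
5. c, 1
6. a, 1
7. [](c -> ~a), 2
8. c -> ~a, 2
9. ~a, 2
Accessibility: 0R0, 0R1, 0R2, 1R1, 2R2

Satisfiable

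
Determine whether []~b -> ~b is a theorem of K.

No, not valid

Tableau for the negation ~([]~b -> ~b):
1. ~([]~b -> ~b), 0
2. []~b, 0
3. b, 0
The negation has an open branch (countermodel exists).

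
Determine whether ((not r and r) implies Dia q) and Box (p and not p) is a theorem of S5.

No, not valid

Tableau for the negation not (((not r and r) implies Dia q) and Box (p and not p)):
1. not (((not r and r) implies Dia q) and Box (p and not p)), u
2. not Box (p and not p), u
3. not (p and not p), v
4. p, v
Accessibility: uRu, uRv, vRu, vRv
The negation has an open branch (countermodel exists).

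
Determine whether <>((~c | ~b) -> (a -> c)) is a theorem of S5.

Tableau for the negation ~<>((~c | ~b) -> (a -> c)):
1. ~<>((~c | ~b) -> (a -> c)), w0
2. ~((~c | ~b) -> (a -> c)), w0
3. ~c | ~b, w0
4. ~(a -> c), w0
5. a, w0
6. ~c, w0
7. ~b, w0
Accessibility: w0Rw0
The negation has an open branch (countermodel exists).

No, not valid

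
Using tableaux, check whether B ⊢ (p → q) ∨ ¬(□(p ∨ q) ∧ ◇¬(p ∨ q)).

Tableau for the negation ¬((p → q) ∨ ¬(□(p ∨ q) ∧ ◇¬(p ∨ q))):
1. ¬((p → q) ∨ ¬(□(p ∨ q) ∧ ◇¬(p ∨ q))), 0
2. ¬(p → q), 0
3. □(p ∨ q) ∧ ◇¬(p ∨ q), 0
4. p, 0
5. ¬q, 0
6. □(p ∨ q), 0
7. ◇¬(p ∨ q), 0
8. p ∨ q, 0
9. ¬(p ∨ q), 1
10. ¬p, 1
11. ¬q, 1
12. p ∨ q, 1
13. q, 1
Accessibility: 0R0, 0R1, 1R0, 1R1
Branch closes: q and ¬q both at 1.
All branches of the negation close; one closing branch shown above.

Valid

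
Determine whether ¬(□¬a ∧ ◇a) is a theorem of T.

Tableau for the negation □¬a ∧ ◇a:
1. □¬a ∧ ◇a, w0
2. □¬a, w0   [∧-rule on 1]
3. ◇a, w0   [∧-rule on 1]
4. ¬a, w0   [□-rule on 2 via w0Rw0]
5. a, w1   [◇-rule on 3: fresh world w1, w0Rw1]
6. ¬a, w1   [□-rule on 2 via w0Rw1]
Accessibility: w0Rw0, w0Rw1, w1Rw1
Branch closes: a and ¬a both at w1.
All branches of the negation close; one closing branch shown above.

Valid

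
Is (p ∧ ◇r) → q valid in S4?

Tableau for the negation ¬((p ∧ ◇r) → q):
1. ¬((p ∧ ◇r) → q), w0
2. p ∧ ◇r, w0   [¬→-rule on 1]
3. ¬q, w0   [¬→-rule on 1]
4. p, w0   [∧-rule on 2]
5. ◇r, w0   [∧-rule on 2]
6. r, w1   [◇-rule on 5: fresh world w1, w0Rw1]
Accessibility: w0Rw0, w0Rw1, w1Rw1
The negation has an open branch (countermodel exists).

Invalid (countermodel exists)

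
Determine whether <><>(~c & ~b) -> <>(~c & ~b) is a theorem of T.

Tableau for the negation ~(<><>(~c & ~b) -> <>(~c & ~b)):
1. ~(<><>(~c & ~b) -> <>(~c & ~b)), w0
2. <><>(~c & ~b), w0
3. ~<>(~c & ~b), w0
4. ~(~c & ~b), w0
5. b, w0
6. <>(~c & ~b), w1
7. ~(~c & ~b), w1
8. b, w1
9. ~c & ~b, w2
10. ~c, w2
11. ~b, w2
Accessibility: w0Rw0, w0Rw1, w1Rw1, w1Rw2, w2Rw2
The negation has an open branch (countermodel exists).

Invalid (countermodel exists)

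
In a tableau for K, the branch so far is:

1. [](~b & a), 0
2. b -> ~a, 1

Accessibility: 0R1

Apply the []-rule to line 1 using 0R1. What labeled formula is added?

~b & a, 1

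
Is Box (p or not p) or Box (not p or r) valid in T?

Yes, valid

Tableau for the negation not (Box (p or not p) or Box (not p or r)):
1. not (Box (p or not p) or Box (not p or r)), u
2. not Box (p or not p), u
3. not Box (not p or r), u
4. not (p or not p), v
5. not p, v
6. p, v
Accessibility: uRu, uRv, vRv
Branch closes: p and not p both at v.
Every branch of the negation's tableau closes; the branch above is one of them.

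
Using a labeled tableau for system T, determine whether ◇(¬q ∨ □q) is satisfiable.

1. ◇(¬q ∨ □q), u
2. ¬q ∨ □q, v
3. □q, v
4. q, v
Accessibility: uRu, uRv, vRv

Satisfiable (open branch found)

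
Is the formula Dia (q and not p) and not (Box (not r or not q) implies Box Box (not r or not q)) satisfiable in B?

Satisfiable (open branch found)

1. Dia (q and not p) and not (Box (not r or not q) implies Box Box (not r or not q)), 0
2. Dia (q and not p), 0   [and-rule on 1]
3. not (Box (not r or not q) implies Box Box (not r or not q)), 0   [and-rule on 1]
4. Box (not r or not q), 0   [neg-implies-rule on 3]
5. not Box Box (not r or not q), 0   [neg-implies-rule on 3]
6. not r or not q, 0   [Box-rule on 4 via 0R0]
7. not q, 0   [or-rule on 6 (branches; this branch)]
8. q and not p, 1   [Dia-rule on 2: fresh world 1, 0R1]
9. q, 1   [and-rule on 8]
10. not p, 1   [and-rule on 8]
11. not r or not q, 1   [Box-rule on 4 via 0R1]
12. not r, 1   [or-rule on 11 (branches; this branch)]
13. not Box (not r or not q), 2   [neg-Box-rule on 5: fresh world 2, 0R2]
14. not r or not q, 2   [Box-rule on 4 via 0R2]
15. not q, 2   [or-rule on 14 (branches; this branch)]
16. not (not r or not q), 3   [neg-Box-rule on 13: fresh world 3, 2R3]
17. r, 3   [neg-or-rule on 16]
18. q, 3   [neg-or-rule on 16]
Accessibility: 0R0, 0R1, 0R2, 1R0, 1R1, 2R0, 2R2, 2R3, 3R2, 3R3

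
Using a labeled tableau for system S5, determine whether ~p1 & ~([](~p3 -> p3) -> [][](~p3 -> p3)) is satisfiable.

Unsatisfiable

1. ~p1 & ~([](~p3 -> p3) -> [][](~p3 -> p3)), u
2. ~p1, u
3. ~([](~p3 -> p3) -> [][](~p3 -> p3)), u
4. [](~p3 -> p3), u
5. ~[][](~p3 -> p3), u
6. ~p3 -> p3, u
7. p3, u
8. ~[](~p3 -> p3), v
9. ~p3 -> p3, v
10. p3, v
11. ~(~p3 -> p3), w
12. ~p3, w
13. ~p3 -> p3, w
14. p3, w
Accessibility: uRu, uRv, uRw, vRu, vRv, vRw, wRu, wRv, wRw
Branch closes: p3 and ~p3 both at w.
Every branch closes; the branch above is one of them.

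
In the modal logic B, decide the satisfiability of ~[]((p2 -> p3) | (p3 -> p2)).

Unsatisfiable

1. ~[]((p2 -> p3) | (p3 -> p2)), w0
2. ~((p2 -> p3) | (p3 -> p2)), w1
3. ~(p2 -> p3), w1
4. ~(p3 -> p2), w1
5. p2, w1
6. ~p3, w1
7. p3, w1
8. ~p2, w1
Accessibility: w0Rw0, w0Rw1, w1Rw0, w1Rw1
Branch closes: p3 and ~p3 both at w1.
(One branch shown.) All branches close.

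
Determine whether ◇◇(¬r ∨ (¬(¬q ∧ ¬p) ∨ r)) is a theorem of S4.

Tableau for the negation ¬◇◇(¬r ∨ (¬(¬q ∧ ¬p) ∨ r)):
1. ¬◇◇(¬r ∨ (¬(¬q ∧ ¬p) ∨ r)), 0
2. ¬◇(¬r ∨ (¬(¬q ∧ ¬p) ∨ r)), 0
3. ¬(¬r ∨ (¬(¬q ∧ ¬p) ∨ r)), 0
4. r, 0
5. ¬(¬(¬q ∧ ¬p) ∨ r), 0
6. ¬q ∧ ¬p, 0
7. ¬r, 0
Accessibility: 0R0
Branch closes: r and ¬r both at 0.
All branches of the negation close; one closing branch shown above.

Valid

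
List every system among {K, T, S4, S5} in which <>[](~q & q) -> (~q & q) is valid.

T-tableau for the negation ~(<>[](~q & q) -> (~q & q)):
1. ~(<>[](~q & q) -> (~q & q)), w0
2. <>[](~q & q), w0   [~->-rule on 1]
3. ~(~q & q), w0   [~->-rule on 1]
4. ~q, w0   [~&-rule on 3 (branches; this branch)]
5. [](~q & q), w1   [<>-rule on 2: fresh world w1, w0Rw1]
6. ~q & q, w1   [[]-rule on 5 via w1Rw1]
7. ~q, w1   [&-rule on 6]
8. q, w1   [&-rule on 6]
Accessibility: w0Rw0, w0Rw1, w1Rw1
Branch closes: q and ~q both at w1.
Every branch closes (one shown): valid in T, hence also in S4, S5 (every theorem of T is a theorem of S4 and S5).
K-tableau for the negation ~(<>[](~q & q) -> (~q & q)):
1. ~(<>[](~q & q) -> (~q & q)), w0
2. <>[](~q & q), w0   [~->-rule on 1]
3. ~(~q & q), w0   [~->-rule on 1]
4. ~q, w0   [~&-rule on 3 (branches; this branch)]
5. [](~q & q), w1   [<>-rule on 2: fresh world w1, w0Rw1]
Accessibility: w0Rw1
Complete open branch: countermodel on a K-frame, so not valid in K.

T, S4, S5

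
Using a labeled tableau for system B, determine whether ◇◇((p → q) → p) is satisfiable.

Satisfiable

1. ◇◇((p → q) → p), w0
2. ◇((p → q) → p), w1
3. (p → q) → p, w2
4. p, w2
Accessibility: w0Rw0, w0Rw1, w1Rw0, w1Rw1, w1Rw2, w2Rw1, w2Rw2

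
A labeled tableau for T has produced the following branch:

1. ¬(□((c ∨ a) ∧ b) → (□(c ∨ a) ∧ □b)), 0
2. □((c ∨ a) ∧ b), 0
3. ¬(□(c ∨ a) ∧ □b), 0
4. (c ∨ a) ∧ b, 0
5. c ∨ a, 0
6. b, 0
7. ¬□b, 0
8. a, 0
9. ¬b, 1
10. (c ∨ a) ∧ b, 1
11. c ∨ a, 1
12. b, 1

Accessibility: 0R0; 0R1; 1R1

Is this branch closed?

Both b and ¬b appear at 1.

Closed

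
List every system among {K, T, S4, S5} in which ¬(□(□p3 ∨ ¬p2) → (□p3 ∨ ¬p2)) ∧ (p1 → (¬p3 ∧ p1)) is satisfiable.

K

K-tableau for the formula:
1. ¬(□(□p3 ∨ ¬p2) → (□p3 ∨ ¬p2)) ∧ (p1 → (¬p3 ∧ p1)), 0
2. ¬(□(□p3 ∨ ¬p2) → (□p3 ∨ ¬p2)), 0
3. p1 → (¬p3 ∧ p1), 0
4. □(□p3 ∨ ¬p2), 0
5. ¬(□p3 ∨ ¬p2), 0
6. ¬□p3, 0
7. p2, 0
8. ¬p3 ∧ p1, 0
9. ¬p3, 0
10. p1, 0
11. ¬p3, 1
12. □p3 ∨ ¬p2, 1
13. ¬p2, 1
Accessibility: 0R1
Complete open branch: satisfiable in K.
T-tableau for the formula:
1. ¬(□(□p3 ∨ ¬p2) → (□p3 ∨ ¬p2)) ∧ (p1 → (¬p3 ∧ p1)), 0
2. ¬(□(□p3 ∨ ¬p2) → (□p3 ∨ ¬p2)), 0
3. p1 → (¬p3 ∧ p1), 0
4. □(□p3 ∨ ¬p2), 0
5. ¬(□p3 ∨ ¬p2), 0
6. ¬□p3, 0
7. p2, 0
8. □p3 ∨ ¬p2, 0
9. ¬p1, 0
10. □p3, 0
11. p3, 0
12. ¬p3, 1
13. □p3 ∨ ¬p2, 1
14. p3, 1
Accessibility: 0R0, 0R1, 1R1
Branch closes: p3 and ¬p3 both at 1.
Every branch closes (one shown): unsatisfiable in T, hence also in S4, S5 (every S4/S5-frame is a T-frame).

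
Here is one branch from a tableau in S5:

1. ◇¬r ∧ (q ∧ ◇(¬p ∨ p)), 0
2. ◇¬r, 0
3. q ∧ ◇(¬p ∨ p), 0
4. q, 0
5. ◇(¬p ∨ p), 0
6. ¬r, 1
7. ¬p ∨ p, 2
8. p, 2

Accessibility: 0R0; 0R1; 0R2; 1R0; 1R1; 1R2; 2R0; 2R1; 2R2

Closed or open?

Open

No world carries both an atom and its negation.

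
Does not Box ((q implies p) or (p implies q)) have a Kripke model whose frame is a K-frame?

Unsatisfiable (every branch closes)

1. not Box ((q implies p) or (p implies q)), w0
2. not ((q implies p) or (p implies q)), w1   [neg-Box-rule on 1: fresh world w1, w0Rw1]
3. not (q implies p), w1   [neg-or-rule on 2]
4. not (p implies q), w1   [neg-or-rule on 2]
5. q, w1   [neg-implies-rule on 3]
6. not p, w1   [neg-implies-rule on 3]
7. p, w1   [neg-implies-rule on 4]
8. not q, w1   [neg-implies-rule on 4]
Accessibility: w0Rw1
Branch closes: p and not p both at w1.
All branches of the tableau close; one closing branch shown above.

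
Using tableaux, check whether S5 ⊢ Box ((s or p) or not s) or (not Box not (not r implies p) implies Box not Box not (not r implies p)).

Tableau for the negation not (Box ((s or p) or not s) or (not Box not (not r implies p) implies Box not Box not (not r implies p))):
1. not (Box ((s or p) or not s) or (not Box not (not r implies p) implies Box not Box not (not r implies p))), u
2. not Box ((s or p) or not s), u
3. not (not Box not (not r implies p) implies Box not Box not (not r implies p)), u
4. not Box not (not r implies p), u
5. not Box not Box not (not r implies p), u
6. not ((s or p) or not s), v
7. not (s or p), v
8. s, v
9. not s, v
10. not p, v
Accessibility: uRu, uRv, vRu, vRv
Branch closes: s and not s both at v.
All branches of the negation close; one closing branch shown above.

Valid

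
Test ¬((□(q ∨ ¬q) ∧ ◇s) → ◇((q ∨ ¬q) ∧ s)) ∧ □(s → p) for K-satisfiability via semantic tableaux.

Unsatisfiable

1. ¬((□(q ∨ ¬q) ∧ ◇s) → ◇((q ∨ ¬q) ∧ s)) ∧ □(s → p), u
2. ¬((□(q ∨ ¬q) ∧ ◇s) → ◇((q ∨ ¬q) ∧ s)), u   [∧-rule on 1]
3. □(s → p), u   [∧-rule on 1]
4. □(q ∨ ¬q) ∧ ◇s, u   [¬→-rule on 2]
5. ¬◇((q ∨ ¬q) ∧ s), u   [¬→-rule on 2]
6. □(q ∨ ¬q), u   [∧-rule on 4]
7. ◇s, u   [∧-rule on 4]
8. s, v   [◇-rule on 7: fresh world v, uRv]
9. s → p, v   [□-rule on 3 via uRv]
10. ¬((q ∨ ¬q) ∧ s), v   [¬◇-rule on 5 via uRv]
11. q ∨ ¬q, v   [□-rule on 6 via uRv]
12. p, v   [→-rule on 9 (branches; this branch)]
13. ¬(q ∨ ¬q), v   [¬∧-rule on 10 (branches; this branch)]
14. ¬q, v   [¬∨-rule on 13]
15. q, v   [¬∨-rule on 13]
Accessibility: uRv
Branch closes: q and ¬q both at v.
(One branch shown.) All branches close.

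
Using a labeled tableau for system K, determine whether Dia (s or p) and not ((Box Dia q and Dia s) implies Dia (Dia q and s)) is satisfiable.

Unsatisfiable (every branch closes)

1. Dia (s or p) and not ((Box Dia q and Dia s) implies Dia (Dia q and s)), u
2. Dia (s or p), u   [and-rule on 1]
3. not ((Box Dia q and Dia s) implies Dia (Dia q and s)), u   [and-rule on 1]
4. Box Dia q and Dia s, u   [neg-implies-rule on 3]
5. not Dia (Dia q and s), u   [neg-implies-rule on 3]
6. Box Dia q, u   [and-rule on 4]
7. Dia s, u   [and-rule on 4]
8. s or p, v   [Dia-rule on 2: fresh world v, uRv]
9. not (Dia q and s), v   [neg-Dia-rule on 5 via uRv]
10. Dia q, v   [Box-rule on 6 via uRv]
11. p, v   [or-rule on 8 (branches; this branch)]
12. not s, v   [neg-and-rule on 9 (branches; this branch)]
13. s, w   [Dia-rule on 7: fresh world w, uRw]
14. not (Dia q and s), w   [neg-Dia-rule on 5 via uRw]
15. Dia q, w   [Box-rule on 6 via uRw]
16. not Dia q, w   [neg-and-rule on 14 (branches; this branch)]
17. q, x   [Dia-rule on 10: fresh world x, vRx]
18. q, y   [Dia-rule on 15: fresh world y, wRy]
19. not q, y   [neg-Dia-rule on 16 via wRy]
Accessibility: uRv, uRw, vRx, wRy
Branch closes: q and not q both at y.
Every branch closes; the branch above is one of them.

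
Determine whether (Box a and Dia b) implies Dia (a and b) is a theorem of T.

Valid in T

Tableau for the negation not ((Box a and Dia b) implies Dia (a and b)):
1. not ((Box a and Dia b) implies Dia (a and b)), u
2. Box a and Dia b, u
3. not Dia (a and b), u
4. Box a, u
5. Dia b, u
6. not (a and b), u
7. a, u
8. not b, u
9. b, v
10. not (a and b), v
11. a, v
12. not b, v
Accessibility: uRu, uRv, vRv
Branch closes: b and not b both at v.
All branches of the negation close; one closing branch shown above.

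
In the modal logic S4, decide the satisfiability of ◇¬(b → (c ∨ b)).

1. ◇¬(b → (c ∨ b)), u
2. ¬(b → (c ∨ b)), v
3. b, v
4. ¬(c ∨ b), v
5. ¬c, v
6. ¬b, v
Accessibility: uRu, uRv, vRv
Branch closes: b and ¬b both at v.
All branches of the tableau close; one closing branch shown above.

Unsatisfiable (every branch closes)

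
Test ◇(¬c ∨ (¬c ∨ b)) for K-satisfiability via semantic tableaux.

1. ◇(¬c ∨ (¬c ∨ b)), u
2. ¬c ∨ (¬c ∨ b), v
3. ¬c ∨ b, v
4. b, v
Accessibility: uRv

Satisfiable (open branch found)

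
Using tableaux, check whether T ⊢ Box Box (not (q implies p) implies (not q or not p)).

Valid in T

Tableau for the negation not Box Box (not (q implies p) implies (not q or not p)):
1. not Box Box (not (q implies p) implies (not q or not p)), u
2. not Box (not (q implies p) implies (not q or not p)), v   [neg-Box-rule on 1: fresh world v, uRv]
3. not (not (q implies p) implies (not q or not p)), w   [neg-Box-rule on 2: fresh world w, vRw]
4. not (q implies p), w   [neg-implies-rule on 3]
5. not (not q or not p), w   [neg-implies-rule on 3]
6. q, w   [neg-implies-rule on 4]
7. not p, w   [neg-implies-rule on 4]
8. p, w   [neg-or-rule on 5]
Accessibility: uRu, uRv, vRv, vRw, wRw
Branch closes: p and not p both at w.
Every branch of the negation's tableau closes; the branch above is one of them.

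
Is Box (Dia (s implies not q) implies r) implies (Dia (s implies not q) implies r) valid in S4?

Valid in S4

Tableau for the negation not (Box (Dia (s implies not q) implies r) implies (Dia (s implies not q) implies r)):
1. not (Box (Dia (s implies not q) implies r) implies (Dia (s implies not q) implies r)), w0
2. Box (Dia (s implies not q) implies r), w0
3. not (Dia (s implies not q) implies r), w0
4. Dia (s implies not q), w0
5. not r, w0
6. Dia (s implies not q) implies r, w0
7. not Dia (s implies not q), w0
8. not (s implies not q), w0
9. s, w0
10. q, w0
11. s implies not q, w1
12. Dia (s implies not q) implies r, w1
13. not (s implies not q), w1
14. s, w1
15. q, w1
16. not q, w1
Accessibility: w0Rw0, w0Rw1, w1Rw1
Branch closes: q and not q both at w1.
All branches of the negation close; one closing branch shown above.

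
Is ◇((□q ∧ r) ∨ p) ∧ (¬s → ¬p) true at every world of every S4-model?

No, not valid

Tableau for the negation ¬(◇((□q ∧ r) ∨ p) ∧ (¬s → ¬p)):
1. ¬(◇((□q ∧ r) ∨ p) ∧ (¬s → ¬p)), 0
2. ¬(¬s → ¬p), 0
3. ¬s, 0
4. p, 0
Accessibility: 0R0
The negation has an open branch (countermodel exists).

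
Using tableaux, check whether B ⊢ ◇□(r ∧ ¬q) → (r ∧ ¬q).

Yes, valid

Tableau for the negation ¬(◇□(r ∧ ¬q) → (r ∧ ¬q)):
1. ¬(◇□(r ∧ ¬q) → (r ∧ ¬q)), 0
2. ◇□(r ∧ ¬q), 0   [¬→-rule on 1]
3. ¬(r ∧ ¬q), 0   [¬→-rule on 1]
4. q, 0   [¬∧-rule on 3 (branches; this branch)]
5. □(r ∧ ¬q), 1   [◇-rule on 2: fresh world 1, 0R1]
6. r ∧ ¬q, 0   [□-rule on 5 via 1R0]
7. r, 0   [∧-rule on 6]
8. ¬q, 0   [∧-rule on 6]
Accessibility: 0R0, 0R1, 1R0, 1R1
Branch closes: q and ¬q both at 0.
Every branch of the negation's tableau closes; the branch above is one of them.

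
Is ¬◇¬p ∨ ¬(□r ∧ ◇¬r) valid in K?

Tableau for the negation ¬(¬◇¬p ∨ ¬(□r ∧ ◇¬r)):
1. ¬(¬◇¬p ∨ ¬(□r ∧ ◇¬r)), w0
2. ◇¬p, w0
3. □r ∧ ◇¬r, w0
4. □r, w0
5. ◇¬r, w0
6. ¬p, w1
7. r, w1
8. ¬r, w2
9. r, w2
Accessibility: w0Rw1, w0Rw2
Branch closes: r and ¬r both at w2.
Every branch of the negation's tableau closes; the branch above is one of them.

Valid in K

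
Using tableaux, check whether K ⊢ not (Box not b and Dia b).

Valid

Tableau for the negation Box not b and Dia b:
1. Box not b and Dia b, 0
2. Box not b, 0
3. Dia b, 0
4. b, 1
5. not b, 1
Accessibility: 0R1
Branch closes: b and not b both at 1.
Every branch of the negation's tableau closes; the branch above is one of them.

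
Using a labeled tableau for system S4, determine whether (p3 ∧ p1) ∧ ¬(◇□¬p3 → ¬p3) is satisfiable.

Satisfiable (open branch found)

1. (p3 ∧ p1) ∧ ¬(◇□¬p3 → ¬p3), 0
2. p3 ∧ p1, 0   [∧-rule on 1]
3. ¬(◇□¬p3 → ¬p3), 0   [∧-rule on 1]
4. p3, 0   [∧-rule on 2]
5. p1, 0   [∧-rule on 2]
6. ◇□¬p3, 0   [¬→-rule on 3]
7. □¬p3, 1   [◇-rule on 6: fresh world 1, 0R1]
8. ¬p3, 1   [□-rule on 7 via 1R1]
Accessibility: 0R0, 0R1, 1R1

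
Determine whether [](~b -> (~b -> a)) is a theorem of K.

Tableau for the negation ~[](~b -> (~b -> a)):
1. ~[](~b -> (~b -> a)), 0
2. ~(~b -> (~b -> a)), 1
3. ~b, 1
4. ~(~b -> a), 1
5. ~a, 1
Accessibility: 0R1
The negation has an open branch (countermodel exists).

No, not valid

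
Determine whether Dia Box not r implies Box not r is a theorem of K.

Not valid

Tableau for the negation not (Dia Box not r implies Box not r):
1. not (Dia Box not r implies Box not r), 0
2. Dia Box not r, 0
3. not Box not r, 0
4. Box not r, 1
5. r, 2
Accessibility: 0R1, 0R2
The negation has an open branch (countermodel exists).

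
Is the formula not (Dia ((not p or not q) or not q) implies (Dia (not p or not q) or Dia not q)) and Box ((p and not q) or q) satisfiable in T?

Unsatisfiable

1. not (Dia ((not p or not q) or not q) implies (Dia (not p or not q) or Dia not q)) and Box ((p and not q) or q), u
2. not (Dia ((not p or not q) or not q) implies (Dia (not p or not q) or Dia not q)), u
3. Box ((p and not q) or q), u
4. Dia ((not p or not q) or not q), u
5. not (Dia (not p or not q) or Dia not q), u
6. not Dia (not p or not q), u
7. not Dia not q, u
8. (p and not q) or q, u
9. not (not p or not q), u
10. p, u
11. q, u
12. (not p or not q) or not q, v
13. (p and not q) or q, v
14. not (not p or not q), v
15. p, v
16. q, v
17. not p or not q, v
18. not q, v
Accessibility: uRu, uRv, vRv
Branch closes: q and not q both at v.
Every branch closes; the branch above is one of them.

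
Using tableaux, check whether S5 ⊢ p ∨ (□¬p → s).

Invalid (countermodel exists)

Tableau for the negation ¬(p ∨ (□¬p → s)):
1. ¬(p ∨ (□¬p → s)), u
2. ¬p, u   [¬∨-rule on 1]
3. ¬(□¬p → s), u   [¬∨-rule on 1]
4. □¬p, u   [¬→-rule on 3]
5. ¬s, u   [¬→-rule on 3]
Accessibility: uRu
The negation has an open branch (countermodel exists).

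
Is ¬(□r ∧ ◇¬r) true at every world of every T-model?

Yes, valid

Tableau for the negation □r ∧ ◇¬r:
1. □r ∧ ◇¬r, w0
2. □r, w0
3. ◇¬r, w0
4. r, w0
5. ¬r, w1
6. r, w1
Accessibility: w0Rw0, w0Rw1, w1Rw1
Branch closes: r and ¬r both at w1.
Every branch of the negation's tableau closes; the branch above is one of them.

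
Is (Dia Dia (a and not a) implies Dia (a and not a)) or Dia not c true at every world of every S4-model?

Tableau for the negation not ((Dia Dia (a and not a) implies Dia (a and not a)) or Dia not c):
1. not ((Dia Dia (a and not a) implies Dia (a and not a)) or Dia not c), u
2. not (Dia Dia (a and not a) implies Dia (a and not a)), u
3. not Dia not c, u
4. Dia Dia (a and not a), u
5. not Dia (a and not a), u
6. c, u
7. not (a and not a), u
8. a, u
9. Dia (a and not a), v
10. c, v
11. not (a and not a), v
12. a, v
13. a and not a, w
14. a, w
15. not a, w
Accessibility: uRu, uRv, uRw, vRv, vRw, wRw
Branch closes: a and not a both at w.
All branches of the negation close; one closing branch shown above.

Yes, valid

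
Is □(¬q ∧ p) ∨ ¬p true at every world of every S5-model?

Tableau for the negation ¬(□(¬q ∧ p) ∨ ¬p):
1. ¬(□(¬q ∧ p) ∨ ¬p), 0
2. ¬□(¬q ∧ p), 0
3. p, 0
4. ¬(¬q ∧ p), 1
5. ¬p, 1
Accessibility: 0R0, 0R1, 1R0, 1R1
The negation has an open branch (countermodel exists).

No, not valid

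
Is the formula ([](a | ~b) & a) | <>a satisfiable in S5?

1. ([](a | ~b) & a) | <>a, w0
2. <>a, w0
3. a, w1
Accessibility: w0Rw0, w0Rw1, w1Rw0, w1Rw1

Yes, satisfiable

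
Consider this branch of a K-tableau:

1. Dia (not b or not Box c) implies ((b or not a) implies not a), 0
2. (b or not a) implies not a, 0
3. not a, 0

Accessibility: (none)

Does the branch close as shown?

Open

There is no literal clash: for every atom and world, at most one sign appears.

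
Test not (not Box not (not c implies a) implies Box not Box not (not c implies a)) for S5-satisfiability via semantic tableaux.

Unsatisfiable

1. not (not Box not (not c implies a) implies Box not Box not (not c implies a)), u
2. not Box not (not c implies a), u   [neg-implies-rule on 1]
3. not Box not Box not (not c implies a), u   [neg-implies-rule on 1]
4. not c implies a, v   [neg-Box-rule on 2: fresh world v, uRv]
5. a, v   [implies-rule on 4 (branches; this branch)]
6. Box not (not c implies a), w   [neg-Box-rule on 3: fresh world w, uRw]
7. not (not c implies a), u   [Box-rule on 6 via wRu]
8. not c, u   [neg-implies-rule on 7]
9. not a, u   [neg-implies-rule on 7]
10. not (not c implies a), v   [Box-rule on 6 via wRv]
11. not c, v   [neg-implies-rule on 10]
12. not a, v   [neg-implies-rule on 10]
Accessibility: uRu, uRv, uRw, vRu, vRv, vRw, wRu, wRv, wRw
Branch closes: a and not a both at v.
(One branch shown.) All branches close.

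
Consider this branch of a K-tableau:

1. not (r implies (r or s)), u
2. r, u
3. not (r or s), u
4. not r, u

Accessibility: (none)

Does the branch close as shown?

Yes, closed

Both r and not r appear at u.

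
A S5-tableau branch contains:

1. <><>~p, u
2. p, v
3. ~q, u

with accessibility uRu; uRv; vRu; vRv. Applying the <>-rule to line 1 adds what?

a fresh world w with uRw, and <>~p at w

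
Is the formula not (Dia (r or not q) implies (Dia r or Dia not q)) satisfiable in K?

1. not (Dia (r or not q) implies (Dia r or Dia not q)), w0
2. Dia (r or not q), w0   [neg-implies-rule on 1]
3. not (Dia r or Dia not q), w0   [neg-implies-rule on 1]
4. not Dia r, w0   [neg-or-rule on 3]
5. not Dia not q, w0   [neg-or-rule on 3]
6. r or not q, w1   [Dia-rule on 2: fresh world w1, w0Rw1]
7. not r, w1   [neg-Dia-rule on 4 via w0Rw1]
8. q, w1   [neg-Dia-rule on 5 via w0Rw1]
9. not q, w1   [or-rule on 6 (branches; this branch)]
Accessibility: w0Rw1
Branch closes: q and not q both at w1.
Every branch closes; the branch above is one of them.

Unsatisfiable (every branch closes)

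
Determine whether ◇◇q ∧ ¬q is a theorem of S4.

Invalid (countermodel exists)

Tableau for the negation ¬(◇◇q ∧ ¬q):
1. ¬(◇◇q ∧ ¬q), 0
2. q, 0   [¬∧-rule on 1 (branches; this branch)]
Accessibility: 0R0
The negation has an open branch (countermodel exists).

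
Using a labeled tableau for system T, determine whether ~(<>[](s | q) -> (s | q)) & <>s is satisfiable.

1. ~(<>[](s | q) -> (s | q)) & <>s, w0
2. ~(<>[](s | q) -> (s | q)), w0   [&-rule on 1]
3. <>s, w0   [&-rule on 1]
4. <>[](s | q), w0   [~->-rule on 2]
5. ~(s | q), w0   [~->-rule on 2]
6. ~s, w0   [~|-rule on 5]
7. ~q, w0   [~|-rule on 5]
8. s, w1   [<>-rule on 3: fresh world w1, w0Rw1]
9. [](s | q), w2   [<>-rule on 4: fresh world w2, w0Rw2]
10. s | q, w2   [[]-rule on 9 via w2Rw2]
11. q, w2   [|-rule on 10 (branches; this branch)]
Accessibility: w0Rw0, w0Rw1, w0Rw2, w1Rw1, w2Rw2

Yes, satisfiable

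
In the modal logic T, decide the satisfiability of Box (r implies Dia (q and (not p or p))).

1. Box (r implies Dia (q and (not p or p))), w0
2. r implies Dia (q and (not p or p)), w0
3. Dia (q and (not p or p)), w0
4. q and (not p or p), w1
5. q, w1
6. not p or p, w1
7. r implies Dia (q and (not p or p)), w1
8. p, w1
9. Dia (q and (not p or p)), w1
10. q and (not p or p), w2
11. q, w2
12. not p or p, w2
13. p, w2
Accessibility: w0Rw0, w0Rw1, w1Rw1, w1Rw2, w2Rw2

Yes, satisfiable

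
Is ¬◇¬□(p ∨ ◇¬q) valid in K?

Tableau for the negation ◇¬□(p ∨ ◇¬q):
1. ◇¬□(p ∨ ◇¬q), u
2. ¬□(p ∨ ◇¬q), v
3. ¬(p ∨ ◇¬q), w
4. ¬p, w
5. ¬◇¬q, w
Accessibility: uRv, vRw
The negation has an open branch (countermodel exists).

Not valid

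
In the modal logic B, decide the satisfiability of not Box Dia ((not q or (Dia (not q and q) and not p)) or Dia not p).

1. not Box Dia ((not q or (Dia (not q and q) and not p)) or Dia not p), 0
2. not Dia ((not q or (Dia (not q and q) and not p)) or Dia not p), 1
3. not ((not q or (Dia (not q and q) and not p)) or Dia not p), 0
4. not (not q or (Dia (not q and q) and not p)), 0
5. not Dia not p, 0
6. q, 0
7. not (Dia (not q and q) and not p), 0
8. not ((not q or (Dia (not q and q) and not p)) or Dia not p), 1
9. not (not q or (Dia (not q and q) and not p)), 1
10. not Dia not p, 1
11. q, 1
12. not (Dia (not q and q) and not p), 1
13. p, 0
14. p, 1
Accessibility: 0R0, 0R1, 1R0, 1R1

Satisfiable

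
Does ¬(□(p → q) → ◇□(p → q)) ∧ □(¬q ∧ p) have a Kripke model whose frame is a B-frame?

1. ¬(□(p → q) → ◇□(p → q)) ∧ □(¬q ∧ p), 0
2. ¬(□(p → q) → ◇□(p → q)), 0   [∧-rule on 1]
3. □(¬q ∧ p), 0   [∧-rule on 1]
4. □(p → q), 0   [¬→-rule on 2]
5. ¬◇□(p → q), 0   [¬→-rule on 2]
6. ¬q ∧ p, 0   [□-rule on 3 via 0R0]
7. ¬q, 0   [∧-rule on 6]
8. p, 0   [∧-rule on 6]
9. p → q, 0   [□-rule on 4 via 0R0]
10. ¬□(p → q), 0   [¬◇-rule on 5 via 0R0]
11. q, 0   [→-rule on 9 (branches; this branch)]
Accessibility: 0R0
Branch closes: q and ¬q both at 0.
Every branch closes; the branch above is one of them.

No, unsatisfiable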